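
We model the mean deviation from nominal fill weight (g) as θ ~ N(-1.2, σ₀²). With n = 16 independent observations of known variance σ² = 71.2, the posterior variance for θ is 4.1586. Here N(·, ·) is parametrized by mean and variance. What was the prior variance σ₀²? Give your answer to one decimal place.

Posterior precision equals prior precision plus data precision: 1/σ_n² = 1/σ₀² + n/σ².
So 1/σ₀² = 1/4.1586 − 16/71.2 = 0.240466 − 0.224719 = 0.015747.
Hence σ₀² = 1/0.015747 ≈ 63.5.

σ₀² = 63.5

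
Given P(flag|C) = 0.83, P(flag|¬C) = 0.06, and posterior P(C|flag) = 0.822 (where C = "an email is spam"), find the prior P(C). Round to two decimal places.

In odds form, posterior odds = prior odds × likelihood ratio, so prior odds = posterior odds ÷ LR.
Posterior odds = 0.822/(1−0.822) = 4.6180. LR = 0.83/0.06 = 13.8333.
Prior odds = 4.6180/13.8333 = 0.3338, so P(C) = 0.3338/(1+0.3338) ≈ 0.25.

P(C) = 0.25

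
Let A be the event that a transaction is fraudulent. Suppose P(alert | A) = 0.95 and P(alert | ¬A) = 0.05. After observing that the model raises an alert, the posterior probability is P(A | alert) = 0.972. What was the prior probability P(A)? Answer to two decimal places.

P(A) = 0.65

In odds form, posterior odds = prior odds × likelihood ratio, so prior odds = posterior odds ÷ LR.
Posterior odds = 0.972/(1−0.972) = 34.7143. LR = 0.95/0.05 = 19.0000.
Prior odds = 34.7143/19.0000 = 1.8271, so P(A) = 1.8271/(1+1.8271) ≈ 0.65.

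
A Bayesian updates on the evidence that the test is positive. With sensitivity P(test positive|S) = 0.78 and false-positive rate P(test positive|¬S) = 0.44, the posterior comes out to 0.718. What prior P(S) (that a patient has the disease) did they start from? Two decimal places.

P(S) = 0.59

In odds form, posterior odds = prior odds × likelihood ratio, so prior odds = posterior odds ÷ LR.
Posterior odds = 0.718/(1−0.718) = 2.5461. LR = 0.78/0.44 = 1.7727.
Prior odds = 2.5461/1.7727 = 1.4363, so P(S) = 1.4363/(1+1.4363) ≈ 0.59.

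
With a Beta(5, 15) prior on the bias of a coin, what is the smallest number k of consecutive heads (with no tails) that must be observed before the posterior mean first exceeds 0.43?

k = 7

After k heads and 0 tails the posterior is Beta(5+k, 15), with mean (5+k)/(5+15+k).
Set (5+k)/(20+k) > 0.43 and solve: k > (0.43·20 − 5)/(1 − 0.43) = 6.316.
The smallest integer exceeding 6.316 is 7, and checking k=7: (12)/(27) = 0.4444 > 0.43.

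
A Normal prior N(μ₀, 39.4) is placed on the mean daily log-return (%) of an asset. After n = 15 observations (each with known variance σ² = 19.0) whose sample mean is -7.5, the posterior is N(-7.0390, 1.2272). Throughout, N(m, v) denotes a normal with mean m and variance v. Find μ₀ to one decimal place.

μ₀ = 7.3

The posterior mean is a precision-weighted average: μ_n = (τ₀μ₀ + τ_data·x̄)/(τ₀+τ_data), with τ₀=1/σ₀² and τ_data=n/σ².
Here τ₀ = 1/39.4 = 0.025381 and τ_data = 15/19.0 = 0.789474, so τ_n = 0.814855.
Rearranging for μ₀: μ₀ = (μ_n·τ_n − τ_data·x̄)/τ₀ = (-7.0390·0.814855 − 0.789474·-7.5) / 0.025381 = 0.185291/0.025381 ≈ 7.3.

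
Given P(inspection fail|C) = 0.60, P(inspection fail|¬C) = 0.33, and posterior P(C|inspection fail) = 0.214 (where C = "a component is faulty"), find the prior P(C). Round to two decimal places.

In odds form, posterior odds = prior odds × likelihood ratio, so prior odds = posterior odds ÷ LR.
Posterior odds = 0.214/(1−0.214) = 0.2723. LR = 0.60/0.33 = 1.8182.
Prior odds = 0.2723/1.8182 = 0.1498, so P(C) = 0.1498/(1+0.1498) ≈ 0.13.

P(C) = 0.13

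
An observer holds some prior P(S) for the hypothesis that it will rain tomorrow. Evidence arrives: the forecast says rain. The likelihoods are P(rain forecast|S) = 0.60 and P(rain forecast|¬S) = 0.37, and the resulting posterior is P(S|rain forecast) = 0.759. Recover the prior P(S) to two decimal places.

Bayes' rule in odds form gives O(S|E) = O(S)·[P(E|S)/P(E|¬S)], hence O(S) = O(S|E)/LR.
Posterior odds = 0.759/(1−0.759) = 3.1494. LR = 0.60/0.37 = 1.6216.
Prior odds = 3.1494/1.6216 = 1.9422, so P(S) = 1.9422/(1+1.9422) ≈ 0.66.

P(S) = 0.66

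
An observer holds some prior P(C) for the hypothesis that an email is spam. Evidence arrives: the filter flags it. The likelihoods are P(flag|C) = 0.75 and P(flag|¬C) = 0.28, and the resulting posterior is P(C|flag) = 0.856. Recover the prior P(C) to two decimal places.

In odds form, posterior odds = prior odds × likelihood ratio, so prior odds = posterior odds ÷ LR.
Posterior odds = 0.856/(1−0.856) = 5.9444. LR = 0.75/0.28 = 2.6786.
Prior odds = 5.9444/2.6786 = 2.2192, so P(C) = 2.2192/(1+2.2192) ≈ 0.69.

P(C) = 0.69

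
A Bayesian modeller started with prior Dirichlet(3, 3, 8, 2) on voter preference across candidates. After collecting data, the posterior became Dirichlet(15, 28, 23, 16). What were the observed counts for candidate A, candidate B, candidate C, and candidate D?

For a Dirichlet(α) prior with multinomial counts c, the posterior is Dirichlet(α + c) componentwise.
Counts are posterior − prior componentwise: 15−3=12, 28−3=25, 23−8=15, 16−2=14.

counts (12, 25, 15, 14)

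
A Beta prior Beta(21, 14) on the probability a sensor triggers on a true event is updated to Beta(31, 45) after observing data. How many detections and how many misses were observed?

Beta is conjugate to the binomial likelihood: posterior = Beta(a+s, b+f).
So s = 31 − 21 = 10 and f = 45 − 14 = 31.

10 detections and 31 misses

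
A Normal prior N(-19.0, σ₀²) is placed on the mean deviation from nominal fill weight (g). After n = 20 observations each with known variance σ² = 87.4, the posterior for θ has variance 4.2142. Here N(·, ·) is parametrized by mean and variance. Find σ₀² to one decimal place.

σ₀² = 118.2

Posterior precision equals prior precision plus data precision: 1/σ_n² = 1/σ₀² + n/σ².
So 1/σ₀² = 1/4.2142 − 20/87.4 = 0.237293 − 0.228833 = 0.008460.
Hence σ₀² = 1/0.008460 ≈ 118.2.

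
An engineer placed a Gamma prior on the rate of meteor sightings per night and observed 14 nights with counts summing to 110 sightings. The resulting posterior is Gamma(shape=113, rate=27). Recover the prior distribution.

Gamma(shape=3, rate=13)

Gamma–Poisson conjugacy: posterior shape = α + Σxᵢ, posterior rate = β + n.
So α = 113 − 110 = 3 and β = 27 − 14 = 13.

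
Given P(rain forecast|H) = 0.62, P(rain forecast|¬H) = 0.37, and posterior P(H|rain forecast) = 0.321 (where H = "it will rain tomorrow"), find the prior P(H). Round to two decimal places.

In odds form, posterior odds = prior odds × likelihood ratio, so prior odds = posterior odds ÷ LR.
Posterior odds = 0.321/(1−0.321) = 0.4728. LR = 0.62/0.37 = 1.6757.
Prior odds = 0.4728/1.6757 = 0.2822, so P(H) = 0.2822/(1+0.2822) ≈ 0.22.

P(H) = 0.22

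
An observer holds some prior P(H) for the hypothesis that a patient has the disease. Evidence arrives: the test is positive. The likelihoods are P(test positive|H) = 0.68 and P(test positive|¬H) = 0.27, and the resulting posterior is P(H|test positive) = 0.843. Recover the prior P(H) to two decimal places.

Bayes' rule in odds form gives O(H|E) = O(H)·[P(E|H)/P(E|¬H)], hence O(H) = O(H|E)/LR.
Posterior odds = 0.843/(1−0.843) = 5.3694. LR = 0.68/0.27 = 2.5185.
Prior odds = 5.3694/2.5185 = 2.1320, so P(H) = 2.1320/(1+2.1320) ≈ 0.68.

P(H) = 0.68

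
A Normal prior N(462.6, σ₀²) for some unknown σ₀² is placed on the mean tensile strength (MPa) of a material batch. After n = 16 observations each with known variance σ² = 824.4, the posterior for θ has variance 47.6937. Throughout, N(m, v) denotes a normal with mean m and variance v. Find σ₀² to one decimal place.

σ₀² = 641.4

Posterior precision equals prior precision plus data precision: 1/σ_n² = 1/σ₀² + n/σ².
So 1/σ₀² = 1/47.6937 − 16/824.4 = 0.020967 − 0.019408 = 0.001559.
Hence σ₀² = 1/0.001559 ≈ 641.4.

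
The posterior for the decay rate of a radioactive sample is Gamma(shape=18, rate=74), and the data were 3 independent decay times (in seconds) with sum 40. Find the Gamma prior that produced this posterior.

Gamma(shape=15, rate=34)

Gamma–exponential conjugacy: posterior shape = α + n, posterior rate = β + Σtᵢ.
So α = 18 − 3 = 15 and β = 74 − 40 = 34.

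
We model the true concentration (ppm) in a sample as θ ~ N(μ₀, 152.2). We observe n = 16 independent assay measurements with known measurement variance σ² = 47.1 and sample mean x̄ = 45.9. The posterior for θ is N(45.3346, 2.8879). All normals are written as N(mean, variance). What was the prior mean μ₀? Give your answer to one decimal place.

With known observation variance, the Normal–Normal posterior has precision τ_n = τ₀ + n/σ² and mean μ_n = (τ₀μ₀ + (n/σ²)x̄)/τ_n.
Here τ₀ = 1/152.2 = 0.006570 and τ_data = 16/47.1 = 0.339703, so τ_n = 0.346273.
Rearranging for μ₀: μ₀ = (μ_n·τ_n − τ_data·x̄)/τ₀ = (45.3346·0.346273 − 0.339703·45.9) / 0.006570 = 0.105780/0.006570 ≈ 16.1.

μ₀ = 16.1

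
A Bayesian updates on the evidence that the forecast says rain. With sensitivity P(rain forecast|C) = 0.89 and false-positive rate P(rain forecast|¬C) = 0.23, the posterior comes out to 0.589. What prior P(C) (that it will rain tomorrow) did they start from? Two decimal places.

In odds form, posterior odds = prior odds × likelihood ratio, so prior odds = posterior odds ÷ LR.
Posterior odds = 0.589/(1−0.589) = 1.4331. LR = 0.89/0.23 = 3.8696.
Prior odds = 1.4331/3.8696 = 0.3703, so P(C) = 0.3703/(1+0.3703) ≈ 0.27.

P(C) = 0.27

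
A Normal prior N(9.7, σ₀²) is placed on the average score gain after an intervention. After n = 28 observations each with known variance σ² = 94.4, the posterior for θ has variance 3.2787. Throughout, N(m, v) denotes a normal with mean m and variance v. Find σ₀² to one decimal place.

σ₀² = 119.2

For the Normal–Normal model with known σ², precisions add: τ_n = τ₀ + n/σ².
So 1/σ₀² = 1/3.2787 − 28/94.4 = 0.304999 − 0.296610 = 0.008389.
Hence σ₀² = 1/0.008389 ≈ 119.2.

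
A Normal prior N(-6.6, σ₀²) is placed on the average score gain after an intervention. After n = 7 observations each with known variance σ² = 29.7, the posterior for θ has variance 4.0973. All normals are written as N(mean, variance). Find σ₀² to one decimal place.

σ₀² = 119.4

For the Normal–Normal model with known σ², precisions add: τ_n = τ₀ + n/σ².
So 1/σ₀² = 1/4.0973 − 7/29.7 = 0.244063 − 0.235690 = 0.008373.
Hence σ₀² = 1/0.008373 ≈ 119.4.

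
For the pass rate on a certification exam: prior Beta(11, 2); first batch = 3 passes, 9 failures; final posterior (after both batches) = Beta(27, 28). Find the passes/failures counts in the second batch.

13 passes and 17 failures

Because Beta–binomial updating is additive in the counts, the combined data contributed (α_post−α_prior, β_post−β_prior) successes and failures.
Total across both batches: 27−11=16 passes, 28−2=26 failures.
Subtract the first batch: 16−3=13 passes and 26−9=17 failures.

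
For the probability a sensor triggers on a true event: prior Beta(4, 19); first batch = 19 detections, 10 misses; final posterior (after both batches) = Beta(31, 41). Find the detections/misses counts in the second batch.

8 detections and 12 misses

Because Beta–binomial updating is additive in the counts, the combined data contributed (α_post−α_prior, β_post−β_prior) successes and failures.
Total across both batches: 31−4=27 detections, 41−19=22 misses.
Subtract the first batch: 27−19=8 detections and 22−10=12 misses.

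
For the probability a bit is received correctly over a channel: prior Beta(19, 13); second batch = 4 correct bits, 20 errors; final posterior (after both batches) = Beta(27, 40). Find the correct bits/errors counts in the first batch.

Sequential conjugate updates are equivalent to a single update on the pooled data, so total successes = posterior α − prior α and total failures = posterior β − prior β.
Total across both batches: 27−19=8 correct bits, 40−13=27 errors.
Subtract the second batch: 8−4=4 correct bits and 27−20=7 errors.

4 correct bits and 7 errors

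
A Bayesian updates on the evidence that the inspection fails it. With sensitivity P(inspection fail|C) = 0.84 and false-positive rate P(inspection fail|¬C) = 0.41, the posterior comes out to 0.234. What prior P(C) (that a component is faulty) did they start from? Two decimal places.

P(C) = 0.13

Bayes' rule in odds form gives O(C|E) = O(C)·[P(E|C)/P(E|¬C)], hence O(C) = O(C|E)/LR.
Posterior odds = 0.234/(1−0.234) = 0.3055. LR = 0.84/0.41 = 2.0488.
Prior odds = 0.3055/2.0488 = 0.1491, so P(C) = 0.1491/(1+0.1491) ≈ 0.13.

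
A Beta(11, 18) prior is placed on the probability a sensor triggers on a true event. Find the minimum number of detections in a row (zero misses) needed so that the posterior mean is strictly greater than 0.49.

k = 7

After k detections and 0 misses the posterior is Beta(11+k, 18), with mean (11+k)/(11+18+k).
Set (11+k)/(29+k) > 0.49 and solve: k > (0.49·29 − 11)/(1 − 0.49) = 6.294.
The smallest integer exceeding 6.294 is 7, and checking k=7: (18)/(36) = 0.5000 > 0.49.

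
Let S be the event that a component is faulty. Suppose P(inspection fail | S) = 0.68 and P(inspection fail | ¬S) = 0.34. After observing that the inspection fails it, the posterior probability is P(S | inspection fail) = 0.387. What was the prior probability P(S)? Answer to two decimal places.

In odds form, posterior odds = prior odds × likelihood ratio, so prior odds = posterior odds ÷ LR.
Posterior odds = 0.387/(1−0.387) = 0.6313. LR = 0.68/0.34 = 2.0000.
Prior odds = 0.6313/2.0000 = 0.3156, so P(S) = 0.3156/(1+0.3156) ≈ 0.24.

P(S) = 0.24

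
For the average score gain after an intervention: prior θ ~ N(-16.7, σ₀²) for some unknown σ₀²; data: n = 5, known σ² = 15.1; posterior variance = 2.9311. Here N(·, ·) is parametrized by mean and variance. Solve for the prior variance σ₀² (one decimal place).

Posterior precision equals prior precision plus data precision: 1/σ_n² = 1/σ₀² + n/σ².
So 1/σ₀² = 1/2.9311 − 5/15.1 = 0.341169 − 0.331126 = 0.010043.
Hence σ₀² = 1/0.010043 ≈ 99.6.

σ₀² = 99.6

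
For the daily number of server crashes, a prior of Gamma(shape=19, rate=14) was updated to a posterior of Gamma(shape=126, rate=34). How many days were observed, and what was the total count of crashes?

A Gamma(α, β) prior (rate parametrization) on a Poisson rate with n observations summing to S gives posterior Gamma(α+S, β+n).
Matching: Σxᵢ = 126 − 19 = 107 and n = 34 − 14 = 20.

n = 20 days with total 107 crashes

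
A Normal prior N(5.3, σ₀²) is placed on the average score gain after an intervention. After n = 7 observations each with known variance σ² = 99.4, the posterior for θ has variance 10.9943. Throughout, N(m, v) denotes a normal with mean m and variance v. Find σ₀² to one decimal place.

Posterior precision equals prior precision plus data precision: 1/σ_n² = 1/σ₀² + n/σ².
So 1/σ₀² = 1/10.9943 − 7/99.4 = 0.090956 − 0.070423 = 0.020533.
Hence σ₀² = 1/0.020533 ≈ 48.7.

σ₀² = 48.7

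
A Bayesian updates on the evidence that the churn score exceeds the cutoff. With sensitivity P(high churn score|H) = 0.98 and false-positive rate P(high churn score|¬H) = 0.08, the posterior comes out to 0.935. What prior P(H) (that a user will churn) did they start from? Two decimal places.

P(H) = 0.54

Bayes' rule in odds form gives O(H|E) = O(H)·[P(E|H)/P(E|¬H)], hence O(H) = O(H|E)/LR.
Posterior odds = 0.935/(1−0.935) = 14.3846. LR = 0.98/0.08 = 12.2500.
Prior odds = 14.3846/12.2500 = 1.1743, so P(H) = 1.1743/(1+1.1743) ≈ 0.54.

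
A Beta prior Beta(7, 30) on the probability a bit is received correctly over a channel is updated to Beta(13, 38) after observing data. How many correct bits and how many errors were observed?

A Beta(a, b) prior with s successes and f failures in binomial data gives a Beta(a+s, b+f) posterior.
So s = 13 − 7 = 6 and f = 38 − 30 = 8.

6 correct bits and 8 errors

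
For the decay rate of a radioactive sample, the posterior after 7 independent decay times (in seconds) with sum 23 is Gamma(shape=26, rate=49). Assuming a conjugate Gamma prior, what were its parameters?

Gamma(shape=19, rate=26)

Gamma–exponential conjugacy: posterior shape = α + n, posterior rate = β + Σtᵢ.
So α = 26 − 7 = 19 and β = 49 − 23 = 26.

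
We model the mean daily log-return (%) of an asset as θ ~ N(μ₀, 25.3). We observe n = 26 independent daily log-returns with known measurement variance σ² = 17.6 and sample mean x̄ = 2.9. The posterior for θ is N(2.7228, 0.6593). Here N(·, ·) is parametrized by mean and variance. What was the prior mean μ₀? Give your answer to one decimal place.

μ₀ = -3.9

The posterior mean is a precision-weighted average: μ_n = (τ₀μ₀ + τ_data·x̄)/(τ₀+τ_data), with τ₀=1/σ₀² and τ_data=n/σ².
Here τ₀ = 1/25.3 = 0.039526 and τ_data = 26/17.6 = 1.477273, so τ_n = 1.516799.
Rearranging for μ₀: μ₀ = (μ_n·τ_n − τ_data·x̄)/τ₀ = (2.7228·1.516799 − 1.477273·2.9) / 0.039526 = -0.154151/0.039526 ≈ -3.9.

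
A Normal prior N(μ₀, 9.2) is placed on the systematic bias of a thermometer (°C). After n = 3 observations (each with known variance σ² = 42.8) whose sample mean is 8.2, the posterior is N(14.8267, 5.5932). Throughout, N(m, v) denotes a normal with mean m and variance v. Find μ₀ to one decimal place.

The posterior mean is a precision-weighted average: μ_n = (τ₀μ₀ + τ_data·x̄)/(τ₀+τ_data), with τ₀=1/σ₀² and τ_data=n/σ².
Here τ₀ = 1/9.2 = 0.108696 and τ_data = 3/42.8 = 0.070093, so τ_n = 0.178789.
Rearranging for μ₀: μ₀ = (μ_n·τ_n − τ_data·x̄)/τ₀ = (14.8267·0.178789 − 0.070093·8.2) / 0.108696 = 2.076088/0.108696 ≈ 19.1.

μ₀ = 19.1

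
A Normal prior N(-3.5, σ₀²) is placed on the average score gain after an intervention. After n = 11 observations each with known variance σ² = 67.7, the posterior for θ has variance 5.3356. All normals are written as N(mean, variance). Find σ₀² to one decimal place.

For the Normal–Normal model with known σ², precisions add: τ_n = τ₀ + n/σ².
So 1/σ₀² = 1/5.3356 − 11/67.7 = 0.187420 − 0.162482 = 0.024938.
Hence σ₀² = 1/0.024938 ≈ 40.1.

σ₀² = 40.1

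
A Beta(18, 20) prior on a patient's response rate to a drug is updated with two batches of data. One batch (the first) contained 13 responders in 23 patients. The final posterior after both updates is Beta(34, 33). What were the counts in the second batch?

3 responders and 3 non-responders

Because Beta–binomial updating is additive in the counts, the combined data contributed (α_post−α_prior, β_post−β_prior) successes and failures.
Total across both batches: 34−18=16 responders, 33−20=13 non-responders.
Subtract the first batch: 16−13=3 responders and 13−10=3 non-responders.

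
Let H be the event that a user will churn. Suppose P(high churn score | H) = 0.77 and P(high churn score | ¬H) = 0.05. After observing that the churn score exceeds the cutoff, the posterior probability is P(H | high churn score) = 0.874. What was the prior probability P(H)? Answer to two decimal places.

Bayes' rule in odds form gives O(H|E) = O(H)·[P(E|H)/P(E|¬H)], hence O(H) = O(H|E)/LR.
Posterior odds = 0.874/(1−0.874) = 6.9365. LR = 0.77/0.05 = 15.4000.
Prior odds = 6.9365/15.4000 = 0.4504, so P(H) = 0.4504/(1+0.4504) ≈ 0.31.

P(H) = 0.31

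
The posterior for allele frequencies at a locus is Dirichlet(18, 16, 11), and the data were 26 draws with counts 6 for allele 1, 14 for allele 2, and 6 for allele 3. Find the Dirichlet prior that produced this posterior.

Dirichlet(12, 2, 5)

For a Dirichlet(α) prior with multinomial counts c, the posterior is Dirichlet(α + c) componentwise.
Subtract each count from the matching posterior parameter: 18−6=12, 16−14=2, 11−6=5.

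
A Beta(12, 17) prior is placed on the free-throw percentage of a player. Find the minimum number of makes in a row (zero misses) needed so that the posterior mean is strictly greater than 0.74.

k = 37

After k makes and 0 misses the posterior is Beta(12+k, 17), with mean (12+k)/(12+17+k).
Set (12+k)/(29+k) > 0.74 and solve: k > (0.74·29 − 12)/(1 − 0.74) = 36.385.
The smallest integer exceeding 36.385 is 37.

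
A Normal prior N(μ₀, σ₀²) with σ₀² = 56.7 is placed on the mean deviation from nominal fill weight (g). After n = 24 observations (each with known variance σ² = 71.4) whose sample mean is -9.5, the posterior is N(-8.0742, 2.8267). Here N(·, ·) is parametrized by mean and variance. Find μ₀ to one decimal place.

The posterior mean is a precision-weighted average: μ_n = (τ₀μ₀ + τ_data·x̄)/(τ₀+τ_data), with τ₀=1/σ₀² and τ_data=n/σ².
Here τ₀ = 1/56.7 = 0.017637 and τ_data = 24/71.4 = 0.336134, so τ_n = 0.353771.
Rearranging for μ₀: μ₀ = (μ_n·τ_n − τ_data·x̄)/τ₀ = (-8.0742·0.353771 − 0.336134·-9.5) / 0.017637 = 0.336855/0.017637 ≈ 19.1.

μ₀ = 19.1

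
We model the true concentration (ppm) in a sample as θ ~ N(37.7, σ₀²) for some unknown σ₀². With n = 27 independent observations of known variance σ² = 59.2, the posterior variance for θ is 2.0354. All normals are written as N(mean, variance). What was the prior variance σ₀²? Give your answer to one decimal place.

σ₀² = 28.4

Posterior precision equals prior precision plus data precision: 1/σ_n² = 1/σ₀² + n/σ².
So 1/σ₀² = 1/2.0354 − 27/59.2 = 0.491304 − 0.456081 = 0.035223.
Hence σ₀² = 1/0.035223 ≈ 28.4.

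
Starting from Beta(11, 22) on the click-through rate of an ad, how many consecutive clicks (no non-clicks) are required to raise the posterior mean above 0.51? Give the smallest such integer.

k = 12

After k clicks and 0 non-clicks the posterior is Beta(11+k, 22), with mean (11+k)/(11+22+k).
Set (11+k)/(33+k) > 0.51 and solve: k > (0.51·33 − 11)/(1 − 0.51) = 11.898.
The smallest integer exceeding 11.898 is 12, and checking k=12: (23)/(45) = 0.5111 > 0.51.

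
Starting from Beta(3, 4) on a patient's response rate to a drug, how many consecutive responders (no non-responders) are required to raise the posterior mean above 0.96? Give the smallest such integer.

k = 94

After k responders and 0 non-responders the posterior is Beta(3+k, 4), with mean (3+k)/(3+4+k).
Set (3+k)/(7+k) > 0.96 and solve: k > (0.96·7 − 3)/(1 − 0.96) = 93.000.
The smallest integer exceeding 93.000 is 94, and checking k=94: (97)/(101) = 0.9604 > 0.96.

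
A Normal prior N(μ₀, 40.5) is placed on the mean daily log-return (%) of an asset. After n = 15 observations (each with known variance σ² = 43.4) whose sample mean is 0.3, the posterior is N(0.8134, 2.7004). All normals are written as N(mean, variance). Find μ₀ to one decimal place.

μ₀ = 8.0

With known observation variance, the Normal–Normal posterior has precision τ_n = τ₀ + n/σ² and mean μ_n = (τ₀μ₀ + (n/σ²)x̄)/τ_n.
Here τ₀ = 1/40.5 = 0.024691 and τ_data = 15/43.4 = 0.345622, so τ_n = 0.370313.
Rearranging for μ₀: μ₀ = (μ_n·τ_n − τ_data·x̄)/τ₀ = (0.8134·0.370313 − 0.345622·0.3) / 0.024691 = 0.197526/0.024691 ≈ 8.0.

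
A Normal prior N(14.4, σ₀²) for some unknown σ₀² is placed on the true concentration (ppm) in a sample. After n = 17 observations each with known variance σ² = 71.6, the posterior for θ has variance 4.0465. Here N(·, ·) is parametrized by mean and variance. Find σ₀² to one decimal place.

Posterior precision equals prior precision plus data precision: 1/σ_n² = 1/σ₀² + n/σ².
So 1/σ₀² = 1/4.0465 − 17/71.6 = 0.247127 − 0.237430 = 0.009697.
Hence σ₀² = 1/0.009697 ≈ 103.1.

σ₀² = 103.1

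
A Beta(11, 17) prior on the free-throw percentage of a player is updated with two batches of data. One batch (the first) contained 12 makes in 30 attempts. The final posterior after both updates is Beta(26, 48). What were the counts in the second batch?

Because Beta–binomial updating is additive in the counts, the combined data contributed (α_post−α_prior, β_post−β_prior) successes and failures.
Total across both batches: 26−11=15 makes, 48−17=31 misses.
Subtract the first batch: 15−12=3 makes and 31−18=13 misses.

3 makes and 13 misses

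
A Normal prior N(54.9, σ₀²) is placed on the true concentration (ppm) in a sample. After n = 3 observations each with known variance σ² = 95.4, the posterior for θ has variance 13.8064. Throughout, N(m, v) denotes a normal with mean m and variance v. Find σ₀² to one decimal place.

For the Normal–Normal model with known σ², precisions add: τ_n = τ₀ + n/σ².
So 1/σ₀² = 1/13.8064 − 3/95.4 = 0.072430 − 0.031447 = 0.040983.
Hence σ₀² = 1/0.040983 ≈ 24.4.

σ₀² = 24.4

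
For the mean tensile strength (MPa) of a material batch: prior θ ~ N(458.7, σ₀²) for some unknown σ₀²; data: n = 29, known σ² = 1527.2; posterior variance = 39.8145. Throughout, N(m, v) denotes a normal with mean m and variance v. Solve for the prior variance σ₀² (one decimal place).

σ₀² = 163.2

For the Normal–Normal model with known σ², precisions add: τ_n = τ₀ + n/σ².
So 1/σ₀² = 1/39.8145 − 29/1527.2 = 0.025116 − 0.018989 = 0.006127.
Hence σ₀² = 1/0.006127 ≈ 163.2.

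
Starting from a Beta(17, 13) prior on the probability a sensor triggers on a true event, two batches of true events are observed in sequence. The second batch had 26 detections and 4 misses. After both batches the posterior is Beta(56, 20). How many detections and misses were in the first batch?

Sequential conjugate updates are equivalent to a single update on the pooled data, so total successes = posterior α − prior α and total failures = posterior β − prior β.
Total across both batches: 56−17=39 detections, 20−13=7 misses.
Subtract the second batch: 39−26=13 detections and 7−4=3 misses.

13 detections and 3 misses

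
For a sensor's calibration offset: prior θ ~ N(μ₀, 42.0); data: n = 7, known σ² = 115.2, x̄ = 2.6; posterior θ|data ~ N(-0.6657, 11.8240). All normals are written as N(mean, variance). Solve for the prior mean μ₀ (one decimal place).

μ₀ = -9.0

With known observation variance, the Normal–Normal posterior has precision τ_n = τ₀ + n/σ² and mean μ_n = (τ₀μ₀ + (n/σ²)x̄)/τ_n.
Here τ₀ = 1/42.0 = 0.023810 and τ_data = 7/115.2 = 0.060764, so τ_n = 0.084574.
Rearranging for μ₀: μ₀ = (μ_n·τ_n − τ_data·x̄)/τ₀ = (-0.6657·0.084574 − 0.060764·2.6) / 0.023810 = -0.214287/0.023810 ≈ -9.0.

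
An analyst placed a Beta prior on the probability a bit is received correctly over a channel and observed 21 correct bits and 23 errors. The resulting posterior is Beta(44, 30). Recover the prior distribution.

Beta(23, 7)

Under Beta–binomial conjugacy the posterior parameters are (α+s, β+f).
So α = 44 − 21 = 23 and β = 30 − 23 = 7.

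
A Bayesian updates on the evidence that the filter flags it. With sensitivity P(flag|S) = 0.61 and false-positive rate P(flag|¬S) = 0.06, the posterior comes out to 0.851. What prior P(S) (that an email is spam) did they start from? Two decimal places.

Bayes' rule in odds form gives O(S|E) = O(S)·[P(E|S)/P(E|¬S)], hence O(S) = O(S|E)/LR.
Posterior odds = 0.851/(1−0.851) = 5.7114. LR = 0.61/0.06 = 10.1667.
Prior odds = 5.7114/10.1667 = 0.5618, so P(S) = 0.5618/(1+0.5618) ≈ 0.36.

P(S) = 0.36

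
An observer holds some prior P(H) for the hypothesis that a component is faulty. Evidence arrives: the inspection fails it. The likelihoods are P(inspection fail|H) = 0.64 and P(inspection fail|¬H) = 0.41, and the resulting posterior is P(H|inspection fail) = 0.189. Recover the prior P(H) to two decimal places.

P(H) = 0.13

In odds form, posterior odds = prior odds × likelihood ratio, so prior odds = posterior odds ÷ LR.
Posterior odds = 0.189/(1−0.189) = 0.2330. LR = 0.64/0.41 = 1.5610.
Prior odds = 0.2330/1.5610 = 0.1493, so P(H) = 0.1493/(1+0.1493) ≈ 0.13.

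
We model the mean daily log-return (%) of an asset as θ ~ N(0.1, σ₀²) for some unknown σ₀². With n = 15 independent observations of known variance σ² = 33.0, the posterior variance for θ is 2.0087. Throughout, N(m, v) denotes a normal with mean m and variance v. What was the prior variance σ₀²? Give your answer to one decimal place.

σ₀² = 23.1

Posterior precision equals prior precision plus data precision: 1/σ_n² = 1/σ₀² + n/σ².
So 1/σ₀² = 1/2.0087 − 15/33.0 = 0.497834 − 0.454545 = 0.043289.
Hence σ₀² = 1/0.043289 ≈ 23.1.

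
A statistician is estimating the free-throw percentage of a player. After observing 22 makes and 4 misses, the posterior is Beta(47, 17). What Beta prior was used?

Beta is conjugate to the binomial likelihood: posterior = Beta(α+s, β+f).
So α = 47 − 22 = 25 and β = 17 − 4 = 13.

Beta(25, 13)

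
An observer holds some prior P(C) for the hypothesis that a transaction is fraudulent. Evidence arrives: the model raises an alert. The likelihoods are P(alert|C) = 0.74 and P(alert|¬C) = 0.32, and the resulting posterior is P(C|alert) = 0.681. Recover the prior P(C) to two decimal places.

P(C) = 0.48

In odds form, posterior odds = prior odds × likelihood ratio, so prior odds = posterior odds ÷ LR.
Posterior odds = 0.681/(1−0.681) = 2.1348. LR = 0.74/0.32 = 2.3125.
Prior odds = 2.1348/2.3125 = 0.9232, so P(C) = 0.9232/(1+0.9232) ≈ 0.48.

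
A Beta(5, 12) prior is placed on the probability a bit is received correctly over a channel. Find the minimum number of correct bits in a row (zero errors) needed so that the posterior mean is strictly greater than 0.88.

After k correct bits and 0 errors the posterior is Beta(5+k, 12), with mean (5+k)/(5+12+k).
Set (5+k)/(17+k) > 0.88 and solve: k > (0.88·17 − 5)/(1 − 0.88) = 83.000.
The smallest integer exceeding 83.000 is 84, and checking k=84: (89)/(101) = 0.8812 > 0.88.

k = 84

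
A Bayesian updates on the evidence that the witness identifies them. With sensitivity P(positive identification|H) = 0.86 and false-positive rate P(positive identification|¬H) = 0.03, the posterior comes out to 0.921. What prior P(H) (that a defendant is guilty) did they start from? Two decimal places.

P(H) = 0.29

In odds form, posterior odds = prior odds × likelihood ratio, so prior odds = posterior odds ÷ LR.
Posterior odds = 0.921/(1−0.921) = 11.6582. LR = 0.86/0.03 = 28.6667.
Prior odds = 11.6582/28.6667 = 0.4067, so P(H) = 0.4067/(1+0.4067) ≈ 0.29.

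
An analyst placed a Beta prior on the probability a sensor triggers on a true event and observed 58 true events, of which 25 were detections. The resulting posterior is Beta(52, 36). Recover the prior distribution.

Beta(27, 3)

Under Beta–binomial conjugacy the posterior parameters are (α+s, β+f).
So α = 52 − 25 = 27 and β = 36 − 33 = 3.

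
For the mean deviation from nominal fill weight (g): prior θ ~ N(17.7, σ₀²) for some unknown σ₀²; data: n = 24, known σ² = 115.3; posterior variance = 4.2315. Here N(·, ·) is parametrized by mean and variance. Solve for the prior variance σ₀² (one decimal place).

Posterior precision equals prior precision plus data precision: 1/σ_n² = 1/σ₀² + n/σ².
So 1/σ₀² = 1/4.2315 − 24/115.3 = 0.236323 − 0.208153 = 0.028170.
Hence σ₀² = 1/0.028170 ≈ 35.5.

σ₀² = 35.5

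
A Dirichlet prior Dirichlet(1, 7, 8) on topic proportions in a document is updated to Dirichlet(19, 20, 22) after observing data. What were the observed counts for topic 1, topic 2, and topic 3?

counts (18, 13, 14)

For a Dirichlet(α) prior with multinomial counts c, the posterior is Dirichlet(α + c) componentwise.
Counts are posterior − prior componentwise: 19−1=18, 20−7=13, 22−8=14.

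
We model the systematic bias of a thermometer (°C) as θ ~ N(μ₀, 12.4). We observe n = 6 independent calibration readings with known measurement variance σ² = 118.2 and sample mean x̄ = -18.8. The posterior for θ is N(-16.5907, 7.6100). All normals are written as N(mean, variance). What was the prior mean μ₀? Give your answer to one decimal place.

μ₀ = -15.2

With known observation variance, the Normal–Normal posterior has precision τ_n = τ₀ + n/σ² and mean μ_n = (τ₀μ₀ + (n/σ²)x̄)/τ_n.
Here τ₀ = 1/12.4 = 0.080645 and τ_data = 6/118.2 = 0.050761, so τ_n = 0.131406.
Rearranging for μ₀: μ₀ = (μ_n·τ_n − τ_data·x̄)/τ₀ = (-16.5907·0.131406 − 0.050761·-18.8) / 0.080645 = -1.225811/0.080645 ≈ -15.2.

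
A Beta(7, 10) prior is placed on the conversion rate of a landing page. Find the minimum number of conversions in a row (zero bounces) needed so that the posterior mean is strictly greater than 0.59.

After k conversions and 0 bounces the posterior is Beta(7+k, 10), with mean (7+k)/(7+10+k).
Set (7+k)/(17+k) > 0.59 and solve: k > (0.59·17 − 7)/(1 − 0.59) = 7.390.
The smallest integer exceeding 7.390 is 8.

k = 8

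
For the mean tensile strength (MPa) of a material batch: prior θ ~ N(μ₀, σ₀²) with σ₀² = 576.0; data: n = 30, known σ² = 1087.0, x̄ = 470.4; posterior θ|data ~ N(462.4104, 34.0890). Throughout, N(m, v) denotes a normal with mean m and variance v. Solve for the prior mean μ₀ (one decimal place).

The posterior mean is a precision-weighted average: μ_n = (τ₀μ₀ + τ_data·x̄)/(τ₀+τ_data), with τ₀=1/σ₀² and τ_data=n/σ².
Here τ₀ = 1/576.0 = 0.001736 and τ_data = 30/1087.0 = 0.027599, so τ_n = 0.029335.
Rearranging for μ₀: μ₀ = (μ_n·τ_n − τ_data·x̄)/τ₀ = (462.4104·0.029335 − 0.027599·470.4) / 0.001736 = 0.582239/0.001736 ≈ 335.4.

μ₀ = 335.4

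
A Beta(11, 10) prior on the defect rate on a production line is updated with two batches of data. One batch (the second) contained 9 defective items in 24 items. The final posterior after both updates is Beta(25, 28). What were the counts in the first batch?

Because Beta–binomial updating is additive in the counts, the combined data contributed (α_post−α_prior, β_post−β_prior) successes and failures.
Total across both batches: 25−11=14 defective items, 28−10=18 good items.
Subtract the second batch: 14−9=5 defective items and 18−15=3 good items.

5 defective items and 3 good items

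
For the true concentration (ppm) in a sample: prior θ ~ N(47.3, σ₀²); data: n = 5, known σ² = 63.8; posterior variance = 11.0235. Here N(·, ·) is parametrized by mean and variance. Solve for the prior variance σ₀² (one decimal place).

σ₀² = 81.0

Posterior precision equals prior precision plus data precision: 1/σ_n² = 1/σ₀² + n/σ².
So 1/σ₀² = 1/11.0235 − 5/63.8 = 0.090715 − 0.078370 = 0.012345.
Hence σ₀² = 1/0.012345 ≈ 81.0.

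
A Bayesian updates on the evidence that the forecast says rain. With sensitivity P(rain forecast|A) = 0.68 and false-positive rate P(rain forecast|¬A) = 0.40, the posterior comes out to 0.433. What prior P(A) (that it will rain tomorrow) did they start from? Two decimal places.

In odds form, posterior odds = prior odds × likelihood ratio, so prior odds = posterior odds ÷ LR.
Posterior odds = 0.433/(1−0.433) = 0.7637. LR = 0.68/0.40 = 1.7000.
Prior odds = 0.7637/1.7000 = 0.4492, so P(A) = 0.4492/(1+0.4492) ≈ 0.31.

P(A) = 0.31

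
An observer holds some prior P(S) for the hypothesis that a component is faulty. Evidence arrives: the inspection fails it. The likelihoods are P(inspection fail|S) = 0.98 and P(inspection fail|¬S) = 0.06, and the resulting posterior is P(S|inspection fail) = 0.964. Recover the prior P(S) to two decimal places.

P(S) = 0.62

Bayes' rule in odds form gives O(S|E) = O(S)·[P(E|S)/P(E|¬S)], hence O(S) = O(S|E)/LR.
Posterior odds = 0.964/(1−0.964) = 26.7778. LR = 0.98/0.06 = 16.3333.
Prior odds = 26.7778/16.3333 = 1.6395, so P(S) = 1.6395/(1+1.6395) ≈ 0.62.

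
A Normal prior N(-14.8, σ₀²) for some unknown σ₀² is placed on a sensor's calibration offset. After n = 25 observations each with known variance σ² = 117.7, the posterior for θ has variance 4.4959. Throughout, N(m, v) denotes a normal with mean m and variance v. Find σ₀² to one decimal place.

σ₀² = 99.8

Posterior precision equals prior precision plus data precision: 1/σ_n² = 1/σ₀² + n/σ².
So 1/σ₀² = 1/4.4959 − 25/117.7 = 0.222425 − 0.212404 = 0.010021.
Hence σ₀² = 1/0.010021 ≈ 99.8.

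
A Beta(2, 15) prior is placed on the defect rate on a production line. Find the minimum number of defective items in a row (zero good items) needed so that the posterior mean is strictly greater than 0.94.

After k defective items and 0 good items the posterior is Beta(2+k, 15), with mean (2+k)/(2+15+k).
Set (2+k)/(17+k) > 0.94 and solve: k > (0.94·17 − 2)/(1 − 0.94) = 233.000.
The smallest integer exceeding 233.000 is 234.

k = 234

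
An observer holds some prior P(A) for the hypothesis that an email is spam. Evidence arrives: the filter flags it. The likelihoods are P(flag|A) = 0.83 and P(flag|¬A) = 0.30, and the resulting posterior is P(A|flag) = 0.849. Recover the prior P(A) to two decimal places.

P(A) = 0.67

Bayes' rule in odds form gives O(A|E) = O(A)·[P(E|A)/P(E|¬A)], hence O(A) = O(A|E)/LR.
Posterior odds = 0.849/(1−0.849) = 5.6225. LR = 0.83/0.30 = 2.7667.
Prior odds = 5.6225/2.7667 = 2.0322, so P(A) = 2.0322/(1+2.0322) ≈ 0.67.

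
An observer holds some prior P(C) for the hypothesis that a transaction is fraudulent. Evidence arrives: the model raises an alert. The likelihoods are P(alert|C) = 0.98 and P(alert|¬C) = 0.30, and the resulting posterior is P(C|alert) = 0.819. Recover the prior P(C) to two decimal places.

Bayes' rule in odds form gives O(C|E) = O(C)·[P(E|C)/P(E|¬C)], hence O(C) = O(C|E)/LR.
Posterior odds = 0.819/(1−0.819) = 4.5249. LR = 0.98/0.30 = 3.2667.
Prior odds = 4.5249/3.2667 = 1.3852, so P(C) = 1.3852/(1+1.3852) ≈ 0.58.

P(C) = 0.58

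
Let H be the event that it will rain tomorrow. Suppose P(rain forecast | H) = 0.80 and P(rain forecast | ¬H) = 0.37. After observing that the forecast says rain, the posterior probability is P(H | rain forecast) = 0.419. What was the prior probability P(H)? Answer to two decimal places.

Bayes' rule in odds form gives O(H|E) = O(H)·[P(E|H)/P(E|¬H)], hence O(H) = O(H|E)/LR.
Posterior odds = 0.419/(1−0.419) = 0.7212. LR = 0.80/0.37 = 2.1622.
Prior odds = 0.7212/2.1622 = 0.3335, so P(H) = 0.3335/(1+0.3335) ≈ 0.25.

P(H) = 0.25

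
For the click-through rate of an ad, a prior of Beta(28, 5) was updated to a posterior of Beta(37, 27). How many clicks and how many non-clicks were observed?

Beta is conjugate to the binomial likelihood: posterior = Beta(α+s, β+f).
Match parameters: s=37−28=9, f=27−5=22.

9 clicks and 22 non-clicks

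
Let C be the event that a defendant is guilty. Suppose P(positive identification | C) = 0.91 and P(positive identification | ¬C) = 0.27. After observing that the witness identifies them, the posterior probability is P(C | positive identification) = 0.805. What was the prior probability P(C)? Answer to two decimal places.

P(C) = 0.55

In odds form, posterior odds = prior odds × likelihood ratio, so prior odds = posterior odds ÷ LR.
Posterior odds = 0.805/(1−0.805) = 4.1282. LR = 0.91/0.27 = 3.3704.
Prior odds = 4.1282/3.3704 = 1.2248, so P(C) = 1.2248/(1+1.2248) ≈ 0.55.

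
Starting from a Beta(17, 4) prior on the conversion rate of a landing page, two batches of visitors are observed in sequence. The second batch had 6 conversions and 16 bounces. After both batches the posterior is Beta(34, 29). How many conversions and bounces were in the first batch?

Sequential conjugate updates are equivalent to a single update on the pooled data, so total successes = posterior α − prior α and total failures = posterior β − prior β.
Total across both batches: 34−17=17 conversions, 29−4=25 bounces.
Subtract the second batch: 17−6=11 conversions and 25−16=9 bounces.

11 conversions and 9 bounces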